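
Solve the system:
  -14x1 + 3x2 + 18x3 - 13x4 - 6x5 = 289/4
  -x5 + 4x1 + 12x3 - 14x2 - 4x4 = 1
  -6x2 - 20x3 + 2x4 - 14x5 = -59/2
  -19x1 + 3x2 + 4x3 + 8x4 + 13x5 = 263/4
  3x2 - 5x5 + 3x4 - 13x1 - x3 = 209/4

x1 = -3, x2 = 3/4, x3 = 5/2, x4 = 2, x5 = -3/2

Row-reduce the augmented matrix:
R1 ← R1 / (-14).
R2 ← R2 − 4·R1.
R4 ← R4 + 19·R1.
R5 ← R5 + 13·R1.
R2 ← R2 / (-92/7).
R1 ← R1 + 3/14·R2.
R3 ← R3 + 6·R2.
R4 ← R4 + 15/14·R2.
R5 ← R5 − 3/14·R2.
R3 ← R3 / (-640/23).
R1 ← R1 + 36/23·R3.
R2 ← R2 + 30/23·R3.
R4 ← R4 + 502/23·R3.
R5 ← R5 + 401/23·R3.
R4 ← R4 / (7021/320).
R1 ← R1 − 119/160·R4.
R2 ← R2 − 21/64·R4.
R3 ← R3 + 127/640·R4.
R5 ← R5 − 7351/640·R4.
R5 ← R5 / (-110951/14042).
R1 ← R1 − 15/118·R5.
R2 ← R2 − 673/2006·R5.
R3 ← R3 − 5212/7021·R5.
R4 ← R4 − 20079/14042·R5.
Reading off the reduced rows gives x1 = -3, x2 = 3/4, x3 = 5/2, x4 = 2, x5 = -3/2.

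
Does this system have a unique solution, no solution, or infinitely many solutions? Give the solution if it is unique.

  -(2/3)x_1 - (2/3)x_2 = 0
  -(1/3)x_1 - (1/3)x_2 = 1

Row-reduce:
R1 ← R1 / (-2/3).
R2 ← R2 + 1/3·R1.
Row 2 reduces to 0 = 1, a contradiction. The system is inconsistent.

no solution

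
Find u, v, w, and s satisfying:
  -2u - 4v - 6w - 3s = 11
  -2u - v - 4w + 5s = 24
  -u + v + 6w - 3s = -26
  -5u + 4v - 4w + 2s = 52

u = -2, v = 5, w = -5, s = 1

Row-reduce the augmented matrix:
R1 ← R1 / (-2).
R2 ← R2 + 2·R1.
R3 ← R3 + 1·R1.
R4 ← R4 + 5·R1.
R2 ← R2 / (3).
R1 ← R1 − 2·R2.
R3 ← R3 − 3·R2.
R4 ← R4 − 14·R2.
R3 ← R3 / (7).
R1 ← R1 − 5/3·R3.
R2 ← R2 − 2/3·R3.
R4 ← R4 − 5/3·R3.
R4 ← R4 / (-179/7).
R1 ← R1 + 11/7·R4.
R2 ← R2 − 25/7·R4.
R3 ← R3 + 19/14·R4.
Reading off the reduced rows gives u = -2, v = 5, w = -5, s = 1.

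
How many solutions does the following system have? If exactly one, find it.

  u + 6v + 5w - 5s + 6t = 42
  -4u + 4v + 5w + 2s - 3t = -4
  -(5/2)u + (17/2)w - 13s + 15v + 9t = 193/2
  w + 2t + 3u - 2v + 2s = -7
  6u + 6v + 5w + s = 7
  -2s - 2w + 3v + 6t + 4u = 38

Row-reduce:
R2 ← R2 + 4·R1.
R3 ← R3 + 5/2·R1.
R4 ← R4 − 3·R1.
R5 ← R5 − 6·R1.
R6 ← R6 − 4·R1.
R2 ← R2 / (28).
R1 ← R1 − 6·R2.
R3 ← R3 − 30·R2.
R4 ← R4 + 20·R2.
R5 ← R5 + 30·R2.
R6 ← R6 + 21·R2.
R3 ← R3 / (-81/14).
R1 ← R1 + 5/14·R3.
R2 ← R2 − 25/28·R3.
R4 ← R4 − 27/7·R3.
R5 ← R5 − 25/14·R3.
R6 ← R6 + 13/4·R3.
Swap R4 and R5.
R4 ← R4 / (529/54).
R1 ← R1 + 41/54·R4.
R2 ← R2 + 173/108·R4.
R3 ← R3 − 29/27·R4.
R6 ← R6 − 863/108·R4.
Swap R5 and R6.
R5 ← R5 / (7979/1058).
R1 ← R1 − 210/529·R5.
R2 ← R2 + 1217/1058·R5.
R3 ← R3 − 619/529·R5.
R4 ← R4 + 704/529·R5.
Row 6 reduces to 0 = 4/3, a contradiction. The system is inconsistent.

no solution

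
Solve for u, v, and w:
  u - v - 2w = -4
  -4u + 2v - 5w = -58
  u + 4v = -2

u = 6, v = -2, w = 6

Row-reduce the augmented matrix:
R2 ← R2 + 4·R1.
R3 ← R3 − 1·R1.
R2 ← R2 / (-2).
R1 ← R1 + 1·R2.
R3 ← R3 − 5·R2.
R3 ← R3 / (-61/2).
R1 ← R1 − 9/2·R3.
R2 ← R2 − 13/2·R3.
Reading off the reduced rows gives u = 6, v = -2, w = 6.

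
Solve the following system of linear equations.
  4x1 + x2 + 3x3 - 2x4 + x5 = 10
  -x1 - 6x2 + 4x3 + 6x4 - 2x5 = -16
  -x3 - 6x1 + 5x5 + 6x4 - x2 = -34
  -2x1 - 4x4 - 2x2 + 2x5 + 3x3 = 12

Row-reduce:
R1 ← R1 / (4).
R2 ← R2 + 1·R1.
R3 ← R3 + 6·R1.
R4 ← R4 + 2·R1.
R2 ← R2 / (-23/4).
R1 ← R1 − 1/4·R2.
R3 ← R3 − 1/2·R2.
R4 ← R4 + 3/2·R2.
R3 ← R3 / (90/23).
R1 ← R1 − 22/23·R3.
R2 ← R2 + 19/23·R3.
R4 ← R4 − 75/23·R3.
R4 ← R4 / (-28/3).
R1 ← R1 + 10/9·R4.
R2 ← R2 + 2/9·R4.
R3 ← R3 − 8/9·R4.
Rank is 4 with 5 unknowns, leaving x5 free.

infinitely many solutions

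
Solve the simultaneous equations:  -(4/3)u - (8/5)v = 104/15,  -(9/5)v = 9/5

u = -4, v = -1

Row-reduce the augmented matrix:
R1 ← R1 / (-4/3).
R2 ← R2 / (-9/5).
R1 ← R1 − 6/5·R2.
Reading off the reduced rows gives u = -4, v = -1.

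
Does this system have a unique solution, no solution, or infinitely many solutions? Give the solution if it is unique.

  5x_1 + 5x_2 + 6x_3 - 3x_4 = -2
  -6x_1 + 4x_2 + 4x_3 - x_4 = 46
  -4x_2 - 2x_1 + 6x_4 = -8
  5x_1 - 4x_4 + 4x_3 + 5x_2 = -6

x_1 = -6, x_2 = -4, x_3 = 5, x_4 = -6

Row-reduce the augmented matrix:
R1 ← R1 / (5).
R2 ← R2 + 6·R1.
R3 ← R3 + 2·R1.
R4 ← R4 − 5·R1.
R2 ← R2 / (10).
R1 ← R1 − 1·R2.
R3 ← R3 + 2·R2.
R3 ← R3 / (116/25).
R1 ← R1 − 2/25·R3.
R2 ← R2 − 28/25·R3.
R4 ← R4 + 2·R3.
R4 ← R4 / (39/58).
R1 ← R1 + 6/29·R4.
R2 ← R2 + 81/58·R4.
R3 ← R3 − 97/116·R4.
Reading off the reduced rows gives x_1 = -6, x_2 = -4, x_3 = 5, x_4 = -6.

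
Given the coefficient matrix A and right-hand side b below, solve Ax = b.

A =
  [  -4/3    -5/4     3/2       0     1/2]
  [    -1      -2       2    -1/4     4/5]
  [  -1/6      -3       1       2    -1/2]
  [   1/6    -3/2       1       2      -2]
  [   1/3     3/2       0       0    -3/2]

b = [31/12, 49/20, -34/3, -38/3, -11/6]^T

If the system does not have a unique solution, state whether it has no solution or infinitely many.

no solution

Row-reduce:
R1 ← R1 / (-4/3).
R2 ← R2 + 1·R1.
R3 ← R3 + 1/6·R1.
R4 ← R4 − 1/6·R1.
R5 ← R5 − 1/3·R1.
R2 ← R2 / (-17/16).
R1 ← R1 − 15/16·R2.
R3 ← R3 + 91/32·R2.
R4 ← R4 + 53/32·R2.
R5 ← R5 − 19/16·R2.
R3 ← R3 / (-26/17).
R1 ← R1 + 6/17·R3.
R2 ← R2 + 14/17·R3.
R4 ← R4 + 3/17·R3.
R5 ← R5 − 23/17·R3.
R4 ← R4 / (433/208).
R1 ← R1 + 87/104·R4.
R2 ← R2 + 125/104·R4.
R3 ← R3 + 363/208·R4.
R5 ← R5 − 433/208·R4.
Row 5 reduces to 0 = -1/2, a contradiction. The system is inconsistent.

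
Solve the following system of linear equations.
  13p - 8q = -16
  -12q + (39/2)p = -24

infinitely many solutions

Row-reduce:
R1 ← R1 / (13).
R2 ← R2 − 39/2·R1.
Rank is 1 with 2 unknowns, leaving q free.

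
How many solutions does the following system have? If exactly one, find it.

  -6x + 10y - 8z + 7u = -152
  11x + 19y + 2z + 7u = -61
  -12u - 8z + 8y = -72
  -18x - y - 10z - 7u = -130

Row-reduce the augmented matrix:
R1 ← R1 / (-6).
R2 ← R2 − 11·R1.
R4 ← R4 + 18·R1.
R2 ← R2 / (112/3).
R1 ← R1 + 5/3·R2.
R3 ← R3 − 8·R2.
R4 ← R4 + 31·R2.
R3 ← R3 / (-37/7).
R1 ← R1 − 43/56·R3.
R2 ← R2 + 19/56·R3.
R4 ← R4 − 195/56·R3.
R4 ← R4 / (-3291/148).
R1 ← R1 + 391/148·R4.
R2 ← R2 − 233/148·R4.
R3 ← R3 − 455/148·R4.
Reading off the reduced rows gives x = 5, y = -6, z = 6, u = -2.

x = 5, y = -6, z = 6, u = -2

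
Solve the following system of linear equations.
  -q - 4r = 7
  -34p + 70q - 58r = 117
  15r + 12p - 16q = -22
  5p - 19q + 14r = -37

no solution

Row-reduce:
Swap R1 and R2.
R1 ← R1 / (-34).
R3 ← R3 − 12·R1.
R4 ← R4 − 5·R1.
R2 ← R2 / (-1).
R1 ← R1 + 35/17·R2.
R3 ← R3 − 148/17·R2.
R4 ← R4 + 148/17·R2.
R3 ← R3 / (-685/17).
R1 ← R1 − 169/17·R3.
R2 ← R2 − 4·R3.
R4 ← R4 − 685/17·R3.
Row 4 reduces to 0 = -1/2, a contradiction. The system is inconsistent.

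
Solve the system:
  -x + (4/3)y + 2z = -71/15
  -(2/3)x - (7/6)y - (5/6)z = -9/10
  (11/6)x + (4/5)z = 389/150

Row-reduce the augmented matrix:
R1 ← R1 / (-1).
R2 ← R2 + 2/3·R1.
R3 ← R3 − 11/6·R1.
R2 ← R2 / (-37/18).
R1 ← R1 + 4/3·R2.
R3 ← R3 − 22/9·R2.
R3 ← R3 / (1049/555).
R1 ← R1 + 22/37·R3.
R2 ← R2 − 39/37·R3.
Reading off the reduced rows gives x = 11/5, y = 4/5, z = -9/5.

x = 11/5, y = 4/5, z = -9/5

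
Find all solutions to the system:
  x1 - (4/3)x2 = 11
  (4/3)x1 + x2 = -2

x1 = 3, x2 = -6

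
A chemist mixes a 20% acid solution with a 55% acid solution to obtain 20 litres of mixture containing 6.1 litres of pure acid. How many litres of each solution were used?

litres of solution A: 14, litres of solution B: 6

Let a = litres of solution A, b = litres of solution B.
  a + b = 20
  (1/5)a + (11/20)b = 61/10
From equation 1: a = 20 − b.
Substitute into equation 2 and solve: b = 6.
Then a = 14.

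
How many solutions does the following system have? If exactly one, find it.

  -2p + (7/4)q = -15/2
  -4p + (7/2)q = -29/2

no solution

Row-reduce:
R1 ← R1 / (-2).
R2 ← R2 + 4·R1.
Row 2 reduces to 0 = 1/2, a contradiction. The system is inconsistent.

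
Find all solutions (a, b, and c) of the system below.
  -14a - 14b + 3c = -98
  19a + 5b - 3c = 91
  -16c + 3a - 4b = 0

a = 4, b = 3, c = 0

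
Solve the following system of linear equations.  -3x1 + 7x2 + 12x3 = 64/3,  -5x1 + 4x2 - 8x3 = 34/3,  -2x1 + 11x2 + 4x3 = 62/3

x1 = -2, x2 = 4/3, x3 = 1/2

Row-reduce the augmented matrix:
R1 ← R1 / (-3).
R2 ← R2 + 5·R1.
R3 ← R3 + 2·R1.
R2 ← R2 / (-23/3).
R1 ← R1 + 7/3·R2.
R3 ← R3 − 19/3·R2.
R3 ← R3 / (-624/23).
R1 ← R1 − 104/23·R3.
R2 ← R2 − 84/23·R3.
Reading off the reduced rows gives x1 = -2, x2 = 4/3, x3 = 1/2.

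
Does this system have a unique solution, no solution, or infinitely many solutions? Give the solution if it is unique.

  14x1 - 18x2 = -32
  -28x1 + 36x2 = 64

Row-reduce:
R1 ← R1 / (14).
R2 ← R2 + 28·R1.
Rank is 1 with 2 unknowns, leaving x2 free.

infinitely many solutions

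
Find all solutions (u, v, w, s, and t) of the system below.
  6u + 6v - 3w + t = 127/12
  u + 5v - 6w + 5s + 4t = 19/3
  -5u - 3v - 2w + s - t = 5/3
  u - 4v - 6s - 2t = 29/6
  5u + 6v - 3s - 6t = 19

u = -3/2, v = 5/2, w = -7/4, s = -5/2, t = -2/3

Row-reduce the augmented matrix:
R1 ← R1 / (6).
R2 ← R2 − 1·R1.
R3 ← R3 + 5·R1.
R4 ← R4 − 1·R1.
R5 ← R5 − 5·R1.
R2 ← R2 / (4).
R1 ← R1 − 1·R2.
R3 ← R3 − 2·R2.
R4 ← R4 + 5·R2.
R5 ← R5 − 1·R2.
R3 ← R3 / (-7/4).
R1 ← R1 − 7/8·R3.
R2 ← R2 + 11/8·R3.
R4 ← R4 + 51/8·R3.
R5 ← R5 − 31/8·R3.
R4 ← R4 / (40/7).
R1 ← R1 + 2·R4.
R2 ← R2 − 17/7·R4.
R3 ← R3 − 6/7·R4.
R5 ← R5 + 53/7·R4.
R5 ← R5 / (271/240).
R1 ← R1 − 209/120·R5.
R2 ← R2 + 419/240·R5.
R3 ← R3 + 41/120·R5.
R4 ← R4 − 143/80·R5.
Reading off the reduced rows gives u = -3/2, v = 5/2, w = -7/4, s = -5/2, t = -2/3.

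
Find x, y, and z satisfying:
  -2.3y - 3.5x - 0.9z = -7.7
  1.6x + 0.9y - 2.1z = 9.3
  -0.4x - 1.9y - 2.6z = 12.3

x = 6, y = -5, z = -2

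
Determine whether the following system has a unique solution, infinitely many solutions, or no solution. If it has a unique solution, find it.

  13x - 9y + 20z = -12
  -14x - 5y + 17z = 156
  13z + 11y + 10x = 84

x = -6, y = 6, z = 6

Row-reduce the augmented matrix:
R1 ← R1 / (13).
R2 ← R2 + 14·R1.
R3 ← R3 − 10·R1.
R2 ← R2 / (-191/13).
R1 ← R1 + 9/13·R2.
R3 ← R3 − 233/13·R2.
R3 ← R3 / (8524/191).
R1 ← R1 + 53/191·R3.
R2 ← R2 + 501/191·R3.
Reading off the reduced rows gives x = -6, y = 6, z = 6.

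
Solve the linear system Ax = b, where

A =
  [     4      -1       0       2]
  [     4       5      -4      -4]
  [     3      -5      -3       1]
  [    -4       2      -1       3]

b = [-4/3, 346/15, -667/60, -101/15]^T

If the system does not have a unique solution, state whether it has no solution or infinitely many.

Row-reduce the augmented matrix:
R1 ← R1 / (4).
R2 ← R2 − 4·R1.
R3 ← R3 − 3·R1.
R4 ← R4 + 4·R1.
R2 ← R2 / (6).
R1 ← R1 + 1/4·R2.
R3 ← R3 + 17/4·R2.
R4 ← R4 − 1·R2.
R3 ← R3 / (-35/6).
R1 ← R1 + 1/6·R3.
R2 ← R2 + 2/3·R3.
R4 ← R4 + 1/3·R3.
R4 ← R4 / (439/70).
R1 ← R1 − 27/70·R4.
R2 ← R2 + 16/35·R4.
R3 ← R3 − 57/70·R4.
Reading off the reduced rows gives x_1 = 5/4, x_2 = 7/3, x_3 = 2/5, x_4 = -2.

x_1 = 5/4, x_2 = 7/3, x_3 = 2/5, x_4 = -2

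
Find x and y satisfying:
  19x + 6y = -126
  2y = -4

x = -6, y = -2

Row-reduce the augmented matrix:
R1 ← R1 / (19).
R2 ← R2 / (2).
R1 ← R1 − 6/19·R2.
Reading off the reduced rows gives x = -6, y = -2.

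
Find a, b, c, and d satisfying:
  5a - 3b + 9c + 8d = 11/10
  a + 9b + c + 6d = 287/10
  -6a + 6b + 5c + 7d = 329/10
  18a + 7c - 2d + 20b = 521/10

Row-reduce the augmented matrix:
R1 ← R1 / (5).
R2 ← R2 − 1·R1.
R3 ← R3 + 6·R1.
R4 ← R4 − 18·R1.
R2 ← R2 / (48/5).
R1 ← R1 + 3/5·R2.
R3 ← R3 − 12/5·R2.
R4 ← R4 − 154/5·R2.
R3 ← R3 / (16).
R1 ← R1 − 7/4·R3.
R2 ← R2 + 1/12·R3.
R4 ← R4 + 137/6·R3.
R4 ← R4 / (-1459/64).
R1 ← R1 − 23/128·R4.
R2 ← R2 − 69/128·R4.
R3 ← R3 − 31/32·R4.
Reading off the reduced rows gives a = -1, b = 3, c = 3/2, d = 1/5.

a = -1, b = 3, c = 3/2, d = 1/5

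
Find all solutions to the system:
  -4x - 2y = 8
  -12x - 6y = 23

no solution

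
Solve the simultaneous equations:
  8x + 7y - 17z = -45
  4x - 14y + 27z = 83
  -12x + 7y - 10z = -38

infinitely many solutions

Row-reduce:
R1 ← R1 / (8).
R2 ← R2 − 4·R1.
R3 ← R3 + 12·R1.
R2 ← R2 / (-35/2).
R1 ← R1 − 7/8·R2.
R3 ← R3 − 35/2·R2.
Rank is 2 with 3 unknowns, leaving z free.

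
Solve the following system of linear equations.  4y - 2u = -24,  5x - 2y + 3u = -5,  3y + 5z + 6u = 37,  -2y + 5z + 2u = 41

Row-reduce the augmented matrix:
Swap R1 and R2.
R1 ← R1 / (5).
R2 ← R2 / (4).
R1 ← R1 + 2/5·R2.
R3 ← R3 − 3·R2.
R4 ← R4 + 2·R2.
R3 ← R3 / (5).
R4 ← R4 − 5·R3.
R4 ← R4 / (-13/2).
R1 ← R1 − 2/5·R4.
R2 ← R2 + 1/2·R4.
R3 ← R3 − 3/2·R4.
Reading off the reduced rows gives x = -5, y = -4, z = 5, u = 4.

x = -5, y = -4, z = 5, u = 4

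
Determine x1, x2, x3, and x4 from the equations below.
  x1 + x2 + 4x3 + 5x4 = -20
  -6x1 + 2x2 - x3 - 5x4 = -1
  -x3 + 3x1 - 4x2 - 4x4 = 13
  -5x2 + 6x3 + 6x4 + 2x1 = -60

x1 = 6, x2 = 6, x3 = -3, x4 = -4

Row-reduce the augmented matrix:
R2 ← R2 + 6·R1.
R3 ← R3 − 3·R1.
R4 ← R4 − 2·R1.
R2 ← R2 / (8).
R1 ← R1 − 1·R2.
R3 ← R3 + 7·R2.
R4 ← R4 + 7·R2.
R3 ← R3 / (57/8).
R1 ← R1 − 9/8·R3.
R2 ← R2 − 23/8·R3.
R4 ← R4 − 145/8·R3.
R4 ← R4 / (602/57).
R1 ← R1 − 27/19·R4.
R2 ← R2 − 112/57·R4.
R3 ← R3 − 23/57·R4.
Reading off the reduced rows gives x1 = 6, x2 = 6, x3 = -3, x4 = -4.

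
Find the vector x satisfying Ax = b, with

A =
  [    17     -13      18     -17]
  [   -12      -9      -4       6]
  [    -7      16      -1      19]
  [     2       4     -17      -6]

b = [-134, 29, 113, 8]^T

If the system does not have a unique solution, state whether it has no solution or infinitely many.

Row-reduce the augmented matrix:
R1 ← R1 / (17).
R2 ← R2 + 12·R1.
R3 ← R3 + 7·R1.
R4 ← R4 − 2·R1.
R2 ← R2 / (-309/17).
R1 ← R1 + 13/17·R2.
R3 ← R3 − 181/17·R2.
R4 ← R4 − 94/17·R2.
R3 ← R3 / (3557/309).
R1 ← R1 − 214/309·R3.
R2 ← R2 + 148/309·R3.
R4 ← R4 + 5089/309·R3.
R4 ← R4 / (22462/3557).
R1 ← R1 + 4475/3557·R4.
R2 ← R2 − 2430/3557·R4.
R3 ← R3 − 2622/3557·R4.
Reading off the reduced rows gives x_1 = 0, x_2 = 1, x_3 = -2, x_4 = 5.

x_1 = 0, x_2 = 1, x_3 = -2, x_4 = 5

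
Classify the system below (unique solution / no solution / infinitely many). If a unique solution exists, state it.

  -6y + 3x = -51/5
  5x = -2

Row-reduce the augmented matrix:
R1 ← R1 / (3).
R2 ← R2 − 5·R1.
R2 ← R2 / (10).
R1 ← R1 + 2·R2.
Reading off the reduced rows gives x = -2/5, y = 3/2.

x = -2/5, y = 3/2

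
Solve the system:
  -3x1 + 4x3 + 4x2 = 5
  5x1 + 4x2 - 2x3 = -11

infinitely many solutions

Row-reduce:
R1 ← R1 / (-3).
R2 ← R2 − 5·R1.
R2 ← R2 / (32/3).
R1 ← R1 + 4/3·R2.
Rank is 2 with 3 unknowns, leaving x3 free.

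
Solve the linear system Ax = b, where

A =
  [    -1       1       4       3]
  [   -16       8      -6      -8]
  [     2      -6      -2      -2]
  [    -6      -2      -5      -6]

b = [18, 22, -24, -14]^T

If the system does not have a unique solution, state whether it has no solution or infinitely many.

Row-reduce:
R1 ← R1 / (-1).
R2 ← R2 + 16·R1.
R3 ← R3 − 2·R1.
R4 ← R4 + 6·R1.
R2 ← R2 / (-8).
R1 ← R1 + 1·R2.
R3 ← R3 + 4·R2.
R4 ← R4 + 8·R2.
R3 ← R3 / (41).
R1 ← R1 − 19/4·R3.
R2 ← R2 − 35/4·R3.
R4 ← R4 − 41·R3.
Row 4 reduces to 0 = -1, a contradiction. The system is inconsistent.

no solution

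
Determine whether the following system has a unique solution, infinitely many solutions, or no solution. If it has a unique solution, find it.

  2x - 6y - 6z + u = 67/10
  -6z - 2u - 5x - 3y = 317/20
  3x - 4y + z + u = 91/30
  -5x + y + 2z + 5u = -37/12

Row-reduce the augmented matrix:
R1 ← R1 / (2).
R2 ← R2 + 5·R1.
R3 ← R3 − 3·R1.
R4 ← R4 + 5·R1.
R2 ← R2 / (-18).
R1 ← R1 + 3·R2.
R3 ← R3 − 5·R2.
R4 ← R4 + 14·R2.
R3 ← R3 / (25/6).
R1 ← R1 − 1/2·R3.
R2 ← R2 − 7/6·R3.
R4 ← R4 − 10/3·R3.
R4 ← R4 / (37/5).
R1 ← R1 − 23/50·R4.
R2 ← R2 − 11/150·R4.
R3 ← R3 + 13/150·R4.
Reading off the reduced rows gives x = -3/2, y = -9/4, z = 1/3, u = -9/5.

x = -3/2, y = -9/4, z = 1/3, u = -9/5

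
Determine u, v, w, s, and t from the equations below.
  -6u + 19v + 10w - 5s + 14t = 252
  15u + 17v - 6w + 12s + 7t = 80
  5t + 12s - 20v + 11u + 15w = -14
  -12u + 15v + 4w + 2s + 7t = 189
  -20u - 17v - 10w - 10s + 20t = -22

Row-reduce the augmented matrix:
R1 ← R1 / (-6).
R2 ← R2 − 15·R1.
R3 ← R3 − 11·R1.
R4 ← R4 + 12·R1.
R5 ← R5 + 20·R1.
R2 ← R2 / (129/2).
R1 ← R1 + 19/6·R2.
R3 ← R3 − 89/6·R2.
R4 ← R4 + 23·R2.
R5 ← R5 + 241/3·R2.
R3 ← R3 / (11209/387).
R1 ← R1 + 284/387·R3.
R2 ← R2 − 38/129·R3.
R4 ← R4 + 1190/129·R3.
R5 ← R5 + 7612/387·R3.
R4 ← R4 / (143035/11209).
R1 ← R1 − 9903/11209·R4.
R2 ← R2 + 423/11209·R4.
R3 ← R3 − 1141/11209·R4.
R5 ← R5 − 8199/1019·R4.
R5 ← R5 / (5648277/143035).
R1 ← R1 − 30714/143035·R5.
R2 ← R2 − 62861/143035·R5.
R3 ← R3 − 102983/143035·R5.
R4 ← R4 − 7483/143035·R5.
Reading off the reduced rows gives u = -3, v = 6, w = 6, s = 2, t = 5.

u = -3, v = 6, w = 6, s = 2, t = 5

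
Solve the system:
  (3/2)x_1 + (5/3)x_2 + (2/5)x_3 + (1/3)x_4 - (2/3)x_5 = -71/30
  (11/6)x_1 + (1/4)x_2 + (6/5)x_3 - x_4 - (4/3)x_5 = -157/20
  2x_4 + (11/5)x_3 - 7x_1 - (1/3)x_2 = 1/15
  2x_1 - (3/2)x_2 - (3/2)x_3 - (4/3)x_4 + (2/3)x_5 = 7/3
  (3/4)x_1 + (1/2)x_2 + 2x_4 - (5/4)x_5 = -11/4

Row-reduce:
R1 ← R1 / (3/2).
R2 ← R2 − 11/6·R1.
R3 ← R3 + 7·R1.
R4 ← R4 − 2·R1.
R5 ← R5 − 3/4·R1.
R2 ← R2 / (-193/108).
R1 ← R1 − 10/9·R2.
R3 ← R3 − 67/9·R2.
R4 ← R4 + 67/18·R2.
R5 ← R5 + 1/3·R2.
R3 ← R3 / (6783/965).
R1 ← R1 − 684/965·R3.
R2 ← R2 + 384/965·R3.
R4 ← R4 + 6783/1930·R3.
R5 ← R5 + 321/965·R3.
Swap R4 and R5.
R4 ← R4 / (26951/13566).
R1 ← R1 + 50/119·R4.
R2 ← R2 − 4456/6783·R4.
R3 ← R3 + 6680/20349·R4.
Rank is 4 with 5 unknowns, leaving x_5 free.

infinitely many solutions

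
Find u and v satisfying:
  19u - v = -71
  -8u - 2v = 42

u = -4, v = -5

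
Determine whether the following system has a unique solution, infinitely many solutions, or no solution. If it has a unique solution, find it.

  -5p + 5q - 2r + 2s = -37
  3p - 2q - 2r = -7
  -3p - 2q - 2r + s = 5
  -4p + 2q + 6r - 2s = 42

Row-reduce the augmented matrix:
R1 ← R1 / (-5).
R2 ← R2 − 3·R1.
R3 ← R3 + 3·R1.
R4 ← R4 + 4·R1.
R1 ← R1 + 1·R2.
R3 ← R3 + 5·R2.
R4 ← R4 + 2·R2.
R3 ← R3 / (-84/5).
R1 ← R1 + 14/5·R3.
R2 ← R2 + 16/5·R3.
R4 ← R4 − 6/5·R3.
R4 ← R4 / (-11/14).
R1 ← R1 + 1/6·R4.
R2 ← R2 − 2/21·R4.
R3 ← R3 + 29/84·R4.
Reading off the reduced rows gives p = -3, q = -6, r = 5, s = -6.

p = -3, q = -6, r = 5, s = -6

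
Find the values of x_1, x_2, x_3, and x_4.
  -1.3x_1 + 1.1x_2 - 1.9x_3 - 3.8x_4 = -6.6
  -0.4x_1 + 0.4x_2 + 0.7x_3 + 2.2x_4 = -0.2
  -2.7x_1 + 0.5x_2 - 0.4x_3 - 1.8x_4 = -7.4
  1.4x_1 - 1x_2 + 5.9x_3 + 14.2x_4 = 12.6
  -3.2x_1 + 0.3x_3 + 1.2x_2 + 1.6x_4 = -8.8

Row-reduce the augmented matrix:
R1 ← R1 / (-13/10).
R2 ← R2 + 2/5·R1.
R3 ← R3 + 27/10·R1.
R4 ← R4 − 7/5·R1.
R5 ← R5 + 16/5·R1.
R2 ← R2 / (4/65).
R1 ← R1 + 11/13·R2.
R3 ← R3 + 116/65·R2.
R4 ← R4 − 12/65·R2.
R5 ← R5 + 98/65·R2.
R3 ← R3 / (204/5).
R1 ← R1 − 153/8·R3.
R2 ← R2 − 167/8·R3.
R5 ← R5 − 729/20·R3.
Swap R4 and R5.
R4 ← R4 / (1043/1360).
R1 ← R1 − 19/32·R4.
R2 ← R2 − 893/544·R4.
R3 ← R3 − 173/68·R4.
R5 reduces to 0 = 0, so the extra equation is consistent.
Reading off the reduced rows gives x_1 = 3, x_2 = 1, x_3 = 4, x_4 = -1.

x_1 = 3, x_2 = 1, x_3 = 4, x_4 = -1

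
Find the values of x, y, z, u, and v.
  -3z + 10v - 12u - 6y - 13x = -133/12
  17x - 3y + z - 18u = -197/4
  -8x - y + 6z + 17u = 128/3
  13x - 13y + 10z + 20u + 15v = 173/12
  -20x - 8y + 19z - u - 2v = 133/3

Row-reduce the augmented matrix:
R1 ← R1 / (-13).
R2 ← R2 − 17·R1.
R3 ← R3 + 8·R1.
R4 ← R4 − 13·R1.
R5 ← R5 + 20·R1.
R2 ← R2 / (-141/13).
R1 ← R1 − 6/13·R2.
R3 ← R3 − 35/13·R2.
R4 ← R4 + 19·R2.
R5 ← R5 − 16/13·R2.
R3 ← R3 / (1004/141).
R1 ← R1 − 5/47·R3.
R2 ← R2 − 38/141·R3.
R4 ← R4 − 1709/141·R3.
R5 ← R5 − 3283/141·R3.
R4 ← R4 / (159/4).
R1 ← R1 + 3/4·R4.
R2 ← R2 − 5/2·R4.
R3 ← R3 − 9/4·R4.
R5 ← R5 + 155/4·R4.
R5 ← R5 / (18847/39909).
R1 ← R1 + 485/13303·R5.
R2 ← R2 + 61400/39909·R5.
R3 ← R3 + 10735/13303·R5.
R4 ← R4 − 7070/39909·R5.
Reading off the reduced rows gives x = -5/4, y = 2, z = 2, u = 4/3, v = 2/3.

x = -5/4, y = 2, z = 2, u = 4/3, v = 2/3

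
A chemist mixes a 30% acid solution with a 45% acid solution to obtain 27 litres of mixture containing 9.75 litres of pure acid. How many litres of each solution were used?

litres of solution A: 16, litres of solution B: 11

Let a = litres of solution A, b = litres of solution B.
  b + a = 27
  (3/10)a + (9/20)b = 39/4
Row-reduce the augmented matrix:
R2 ← R2 − 3/10·R1.
R2 ← R2 / (3/20).
R1 ← R1 − 1·R2.
Reading off the reduced rows gives a = 16, b = 11.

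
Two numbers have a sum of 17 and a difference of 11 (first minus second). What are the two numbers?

Let x = first number, y = second number.
  x + y = 17
  x - y = 11
From equation 1: x = 17 − y.
Substitute into equation 2 and solve: y = 3.
Then x = 14.

first number: 14, second number: 3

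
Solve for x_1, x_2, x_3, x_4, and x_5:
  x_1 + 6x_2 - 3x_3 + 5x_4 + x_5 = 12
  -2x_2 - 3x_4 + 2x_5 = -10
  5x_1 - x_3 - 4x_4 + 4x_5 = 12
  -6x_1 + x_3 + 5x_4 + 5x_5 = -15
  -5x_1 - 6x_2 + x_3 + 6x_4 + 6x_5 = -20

x_1 = 5, x_2 = 2, x_3 = 5, x_4 = 2, x_5 = 0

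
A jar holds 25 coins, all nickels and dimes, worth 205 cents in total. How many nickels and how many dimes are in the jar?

nickels: 9, dimes: 16

Let n = nickels, d = dimes.
  n + d = 25
  5n + 10d = 205
Row-reduce the augmented matrix:
R2 ← R2 − 5·R1.
R2 ← R2 / (5).
R1 ← R1 − 1·R2.
Reading off the reduced rows gives n = 9, d = 16.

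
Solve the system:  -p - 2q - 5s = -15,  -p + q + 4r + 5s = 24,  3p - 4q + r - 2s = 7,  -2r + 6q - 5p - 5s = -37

Row-reduce the augmented matrix:
R1 ← R1 / (-1).
R2 ← R2 + 1·R1.
R3 ← R3 − 3·R1.
R4 ← R4 + 5·R1.
R2 ← R2 / (3).
R1 ← R1 − 2·R2.
R3 ← R3 + 10·R2.
R4 ← R4 − 16·R2.
R3 ← R3 / (43/3).
R1 ← R1 + 8/3·R3.
R2 ← R2 − 4/3·R3.
R4 ← R4 + 70/3·R3.
R4 ← R4 / (-290/43).
R1 ← R1 − 59/43·R4.
R2 ← R2 − 78/43·R4.
R3 ← R3 − 49/43·R4.
Reading off the reduced rows gives p = 2, q = -1, r = 3, s = 3.

p = 2, q = -1, r = 3, s = 3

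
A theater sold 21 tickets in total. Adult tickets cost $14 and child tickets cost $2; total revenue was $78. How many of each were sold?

adult tickets: 3, child tickets: 18

Let a = adult tickets, c = child tickets.
  a + c = 21
  14a + 2c = 78
Row-reduce the augmented matrix:
R2 ← R2 − 14·R1.
R2 ← R2 / (-12).
R1 ← R1 − 1·R2.
Reading off the reduced rows gives a = 3, c = 18.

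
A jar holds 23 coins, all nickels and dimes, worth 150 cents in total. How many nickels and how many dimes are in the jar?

Let n = nickels, d = dimes.
  n + d = 23
  5n + 10d = 150
Row-reduce the augmented matrix:
R2 ← R2 − 5·R1.
R2 ← R2 / (5).
R1 ← R1 − 1·R2.
Reading off the reduced rows gives n = 16, d = 7.

nickels: 16, dimes: 7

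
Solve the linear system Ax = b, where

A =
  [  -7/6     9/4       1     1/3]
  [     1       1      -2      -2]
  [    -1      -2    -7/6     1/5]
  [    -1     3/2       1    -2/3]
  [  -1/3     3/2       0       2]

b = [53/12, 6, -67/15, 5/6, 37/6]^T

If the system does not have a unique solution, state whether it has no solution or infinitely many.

no solution

Row-reduce:
R1 ← R1 / (-7/6).
R2 ← R2 − 1·R1.
R3 ← R3 + 1·R1.
R4 ← R4 + 1·R1.
R5 ← R5 + 1/3·R1.
R2 ← R2 / (41/14).
R1 ← R1 + 27/14·R2.
R3 ← R3 + 55/14·R2.
R4 ← R4 + 3/7·R2.
R5 ← R5 − 6/7·R2.
R3 ← R3 / (-875/246).
R1 ← R1 + 66/41·R3.
R2 ← R2 + 16/41·R3.
R4 ← R4 + 1/41·R3.
R5 ← R5 − 2/41·R3.
R4 ← R4 / (-15578/13125).
R1 ← R1 + 1466/4375·R4.
R2 ← R2 + 1416/4375·R4.
R3 ← R3 − 2934/4375·R4.
R5 ← R5 − 31156/13125·R4.
Row 5 reduces to 0 = -1, a contradiction. The system is inconsistent.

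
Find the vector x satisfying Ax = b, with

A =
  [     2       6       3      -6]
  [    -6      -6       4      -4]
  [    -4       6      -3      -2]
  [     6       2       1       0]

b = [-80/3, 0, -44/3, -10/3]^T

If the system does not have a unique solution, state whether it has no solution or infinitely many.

x_1 = 2/3, x_2 = -8/3, x_3 = -2, x_4 = 1

Row-reduce the augmented matrix:
R1 ← R1 / (2).
R2 ← R2 + 6·R1.
R3 ← R3 + 4·R1.
R4 ← R4 − 6·R1.
R2 ← R2 / (12).
R1 ← R1 − 3·R2.
R3 ← R3 − 18·R2.
R4 ← R4 + 16·R2.
R3 ← R3 / (-33/2).
R1 ← R1 + 7/4·R3.
R2 ← R2 − 13/12·R3.
R4 ← R4 − 28/3·R3.
R4 ← R4 / (-58/99).
R1 ← R1 − 16/33·R4.
R2 ← R2 + 58/99·R4.
R3 ← R3 + 38/33·R4.
Reading off the reduced rows gives x_1 = 2/3, x_2 = -8/3, x_3 = -2, x_4 = 1.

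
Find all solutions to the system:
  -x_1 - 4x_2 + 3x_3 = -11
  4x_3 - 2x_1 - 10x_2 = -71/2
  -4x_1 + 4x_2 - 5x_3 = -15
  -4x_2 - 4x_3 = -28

no solution

Row-reduce:
R1 ← R1 / (-1).
R2 ← R2 + 2·R1.
R3 ← R3 + 4·R1.
R2 ← R2 / (-2).
R1 ← R1 − 4·R2.
R3 ← R3 − 20·R2.
R4 ← R4 + 4·R2.
R3 ← R3 / (-37).
R1 ← R1 + 7·R3.
R2 ← R2 − 1·R3.
Row 4 reduces to 0 = -1, a contradiction. The system is inconsistent.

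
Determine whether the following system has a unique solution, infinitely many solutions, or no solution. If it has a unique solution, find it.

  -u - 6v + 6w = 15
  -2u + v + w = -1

infinitely many solutions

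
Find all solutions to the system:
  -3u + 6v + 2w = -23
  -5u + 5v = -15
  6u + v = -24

u = -3, v = -6, w = 2

Row-reduce the augmented matrix:
R1 ← R1 / (-3).
R2 ← R2 + 5·R1.
R3 ← R3 − 6·R1.
R2 ← R2 / (-5).
R1 ← R1 + 2·R2.
R3 ← R3 − 13·R2.
R3 ← R3 / (-14/3).
R1 ← R1 − 2/3·R3.
R2 ← R2 − 2/3·R3.
Reading off the reduced rows gives u = -3, v = -6, w = 2.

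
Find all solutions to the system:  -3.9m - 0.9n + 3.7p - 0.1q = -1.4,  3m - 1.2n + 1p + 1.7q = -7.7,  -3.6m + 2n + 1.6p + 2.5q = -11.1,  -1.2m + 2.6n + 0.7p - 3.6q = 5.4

m = -1, n = -2, p = -2, q = -3

Row-reduce the augmented matrix:
R1 ← R1 / (-39/10).
R2 ← R2 − 3·R1.
R3 ← R3 + 18/5·R1.
R4 ← R4 + 6/5·R1.
R2 ← R2 / (-123/65).
R1 ← R1 − 3/13·R2.
R3 ← R3 − 184/65·R2.
R4 ← R4 − 187/65·R2.
R3 ← R3 / (2422/615).
R1 ← R1 + 59/123·R3.
R2 ← R2 + 250/123·R3.
R4 ← R4 − 6653/1230·R3.
R4 ← R4 / (-77473/9688).
R1 ← R1 − 4045/4844·R4.
R2 ← R2 − 2099/1211·R4.
R3 ← R3 − 6175/4844·R4.
Reading off the reduced rows gives m = -1, n = -2, p = -2, q = -3.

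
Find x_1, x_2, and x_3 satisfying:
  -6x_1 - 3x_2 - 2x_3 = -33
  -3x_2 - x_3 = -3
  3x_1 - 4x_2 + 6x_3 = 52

x_1 = 4, x_2 = -1, x_3 = 6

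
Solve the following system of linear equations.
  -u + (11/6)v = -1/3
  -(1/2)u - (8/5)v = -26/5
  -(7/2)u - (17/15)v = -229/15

no solution

Row-reduce:
R1 ← R1 / (-1).
R2 ← R2 + 1/2·R1.
R3 ← R3 + 7/2·R1.
R2 ← R2 / (-151/60).
R1 ← R1 + 11/6·R2.
R3 ← R3 + 151/20·R2.
Row 3 reduces to 0 = 1, a contradiction. The system is inconsistent.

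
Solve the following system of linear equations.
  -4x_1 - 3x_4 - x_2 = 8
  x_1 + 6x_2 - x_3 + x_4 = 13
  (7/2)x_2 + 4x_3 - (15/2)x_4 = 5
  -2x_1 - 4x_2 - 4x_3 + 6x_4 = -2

no solution

Row-reduce:
R1 ← R1 / (-4).
R2 ← R2 − 1·R1.
R4 ← R4 + 2·R1.
R2 ← R2 / (23/4).
R1 ← R1 − 1/4·R2.
R3 ← R3 − 7/2·R2.
R4 ← R4 + 7/2·R2.
R3 ← R3 / (106/23).
R1 ← R1 − 1/23·R3.
R2 ← R2 + 4/23·R3.
R4 ← R4 + 106/23·R3.
Row 4 reduces to 0 = -1, a contradiction. The system is inconsistent.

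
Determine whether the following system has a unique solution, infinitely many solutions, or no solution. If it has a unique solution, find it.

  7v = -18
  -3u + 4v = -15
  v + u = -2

no solution

Row-reduce:
Swap R1 and R2.
R1 ← R1 / (-3).
R3 ← R3 − 1·R1.
R2 ← R2 / (7).
R1 ← R1 + 4/3·R2.
R3 ← R3 − 7/3·R2.
Row 3 reduces to 0 = -1, a contradiction. The system is inconsistent.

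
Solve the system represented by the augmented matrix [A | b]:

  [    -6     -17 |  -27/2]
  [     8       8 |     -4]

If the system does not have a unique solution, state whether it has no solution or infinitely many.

x_1 = -2, x_2 = 3/2

Row-reduce the augmented matrix:
R1 ← R1 / (-6).
R2 ← R2 − 8·R1.
R2 ← R2 / (-44/3).
R1 ← R1 − 17/6·R2.
Reading off the reduced rows gives x_1 = -2, x_2 = 3/2.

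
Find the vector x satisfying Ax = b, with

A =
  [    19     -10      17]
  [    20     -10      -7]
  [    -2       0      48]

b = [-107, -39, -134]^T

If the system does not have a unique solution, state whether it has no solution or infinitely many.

no solution

Row-reduce:
R1 ← R1 / (19).
R2 ← R2 − 20·R1.
R3 ← R3 + 2·R1.
R2 ← R2 / (10/19).
R1 ← R1 + 10/19·R2.
R3 ← R3 + 20/19·R2.
Row 3 reduces to 0 = 2, a contradiction. The system is inconsistent.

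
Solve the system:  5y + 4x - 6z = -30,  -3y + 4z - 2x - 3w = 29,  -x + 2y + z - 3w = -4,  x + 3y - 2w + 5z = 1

x = 3, y = -6, z = 2, w = -3

Row-reduce the augmented matrix:
R1 ← R1 / (4).
R2 ← R2 + 2·R1.
R3 ← R3 + 1·R1.
R4 ← R4 − 1·R1.
R2 ← R2 / (-1/2).
R1 ← R1 − 5/4·R2.
R3 ← R3 − 13/4·R2.
R4 ← R4 − 7/4·R2.
R3 ← R3 / (6).
R1 ← R1 − 1·R3.
R2 ← R2 + 2·R3.
R4 ← R4 − 10·R3.
R4 ← R4 / (25).
R1 ← R1 + 15/4·R4.
R2 ← R2 + 3/2·R4.
R3 ← R3 + 15/4·R4.
Reading off the reduced rows gives x = 3, y = -6, z = 2, w = -3.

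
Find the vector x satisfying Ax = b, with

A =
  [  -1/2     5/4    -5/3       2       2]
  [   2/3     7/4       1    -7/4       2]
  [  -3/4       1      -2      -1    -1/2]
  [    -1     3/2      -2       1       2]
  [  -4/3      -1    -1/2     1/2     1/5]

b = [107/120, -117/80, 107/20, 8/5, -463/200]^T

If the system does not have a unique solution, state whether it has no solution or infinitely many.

x_1 = 0, x_2 = 5/2, x_3 = -1, x_4 = 1/4, x_5 = -11/5

Row-reduce the augmented matrix:
R1 ← R1 / (-1/2).
R2 ← R2 − 2/3·R1.
R3 ← R3 + 3/4·R1.
R4 ← R4 + 1·R1.
R5 ← R5 + 4/3·R1.
R2 ← R2 / (41/12).
R1 ← R1 + 5/2·R2.
R3 ← R3 + 7/8·R2.
R4 ← R4 + 1·R2.
R5 ← R5 + 13/3·R2.
R3 ← R3 / (23/123).
R1 ← R1 − 100/41·R3.
R2 ← R2 + 44/123·R3.
R4 ← R4 − 40/41·R3.
R5 ← R5 − 589/246·R3.
R4 ← R4 / (389/23).
R1 ← R1 − 1053/23·R4.
R2 ← R2 + 319/46·R4.
R3 ← R3 + 3705/184·R4.
R5 ← R5 − 16391/368·R4.
R5 ← R5 / (4647/15560).
R1 ← R1 + 528/389·R5.
R2 ← R2 − 633/389·R5.
R3 ← R3 − 1923/1556·R5.
R4 ← R4 − 262/389·R5.
Reading off the reduced rows gives x_1 = 0, x_2 = 5/2, x_3 = -1, x_4 = 1/4, x_5 = -11/5.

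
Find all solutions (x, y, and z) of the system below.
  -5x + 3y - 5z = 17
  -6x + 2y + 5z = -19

Row-reduce:
R1 ← R1 / (-5).
R2 ← R2 + 6·R1.
R2 ← R2 / (-8/5).
R1 ← R1 + 3/5·R2.
Rank is 2 with 3 unknowns, leaving z free.

infinitely many solutions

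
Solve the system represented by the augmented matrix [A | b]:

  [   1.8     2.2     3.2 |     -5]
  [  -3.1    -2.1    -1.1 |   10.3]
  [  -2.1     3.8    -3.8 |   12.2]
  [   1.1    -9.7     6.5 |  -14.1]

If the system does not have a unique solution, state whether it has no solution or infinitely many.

x_1 = -4, x_2 = 1, x_3 = 0

Row-reduce the augmented matrix:
R1 ← R1 / (9/5).
R2 ← R2 + 31/10·R1.
R3 ← R3 + 21/10·R1.
R4 ← R4 − 11/10·R1.
R2 ← R2 / (76/45).
R1 ← R1 − 11/9·R2.
R3 ← R3 − 191/30·R2.
R4 ← R4 + 497/45·R2.
R3 ← R3 / (-25377/1520).
R1 ← R1 + 215/152·R3.
R2 ← R2 − 397/152·R3.
R4 ← R4 − 25377/760·R3.
R4 reduces to 0 = 0, so the extra equation is consistent.
Reading off the reduced rows gives x_1 = -4, x_2 = 1, x_3 = 0.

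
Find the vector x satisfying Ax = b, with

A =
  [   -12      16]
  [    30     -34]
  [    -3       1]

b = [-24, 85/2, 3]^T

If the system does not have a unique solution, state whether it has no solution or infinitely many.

Row-reduce:
R1 ← R1 / (-12).
R2 ← R2 − 30·R1.
R3 ← R3 + 3·R1.
R2 ← R2 / (6).
R1 ← R1 + 4/3·R2.
R3 ← R3 + 3·R2.
Row 3 reduces to 0 = 1/4, a contradiction. The system is inconsistent.

no solution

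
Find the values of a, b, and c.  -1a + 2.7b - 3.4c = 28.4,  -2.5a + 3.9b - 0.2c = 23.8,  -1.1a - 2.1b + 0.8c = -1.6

Row-reduce the augmented matrix:
R1 ← R1 / (-1).
R2 ← R2 + 5/2·R1.
R3 ← R3 + 11/10·R1.
R2 ← R2 / (-57/20).
R1 ← R1 + 27/10·R2.
R3 ← R3 + 507/100·R2.
R3 ← R3 / (-4857/475).
R1 ← R1 + 424/95·R3.
R2 ← R2 + 166/57·R3.
Reading off the reduced rows gives a = -6, b = 2, c = -5.

a = -6, b = 2, c = -5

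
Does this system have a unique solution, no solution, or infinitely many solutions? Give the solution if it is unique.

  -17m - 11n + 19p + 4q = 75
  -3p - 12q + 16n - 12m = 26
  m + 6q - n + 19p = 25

Row-reduce:
R1 ← R1 / (-17).
R2 ← R2 + 12·R1.
R3 ← R3 − 1·R1.
R2 ← R2 / (404/17).
R1 ← R1 − 11/17·R2.
R3 ← R3 + 28/17·R2.
R3 ← R3 / (1917/101).
R1 ← R1 + 271/404·R3.
R2 ← R2 + 279/404·R3.
Rank is 3 with 4 unknowns, leaving q free.

infinitely many solutions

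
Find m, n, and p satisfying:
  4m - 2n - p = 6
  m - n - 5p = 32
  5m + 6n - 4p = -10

m = -2, n = -4, p = -6

Row-reduce the augmented matrix:
R1 ← R1 / (4).
R2 ← R2 − 1·R1.
R3 ← R3 − 5·R1.
R2 ← R2 / (-1/2).
R1 ← R1 + 1/2·R2.
R3 ← R3 − 17/2·R2.
R3 ← R3 / (-167/2).
R1 ← R1 − 9/2·R3.
R2 ← R2 − 19/2·R3.
Reading off the reduced rows gives m = -2, n = -4, p = -6.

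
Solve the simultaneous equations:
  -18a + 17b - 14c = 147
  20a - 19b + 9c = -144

Row-reduce:
R1 ← R1 / (-18).
R2 ← R2 − 20·R1.
R2 ← R2 / (-1/9).
R1 ← R1 + 17/18·R2.
Rank is 2 with 3 unknowns, leaving c free.

infinitely many solutions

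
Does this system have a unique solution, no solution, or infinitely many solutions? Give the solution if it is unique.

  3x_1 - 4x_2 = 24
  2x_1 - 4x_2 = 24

x_1 = 0, x_2 = -6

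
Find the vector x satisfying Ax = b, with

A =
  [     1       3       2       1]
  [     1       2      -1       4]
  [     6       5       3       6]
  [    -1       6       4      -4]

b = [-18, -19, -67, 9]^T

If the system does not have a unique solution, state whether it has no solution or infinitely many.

x_1 = -3, x_2 = 1, x_3 = -6, x_4 = -6

Row-reduce the augmented matrix:
R2 ← R2 − 1·R1.
R3 ← R3 − 6·R1.
R4 ← R4 + 1·R1.
R2 ← R2 / (-1).
R1 ← R1 − 3·R2.
R3 ← R3 + 13·R2.
R4 ← R4 − 9·R2.
R3 ← R3 / (30).
R1 ← R1 + 7·R3.
R2 ← R2 − 3·R3.
R4 ← R4 + 21·R3.
R4 ← R4 / (-33/10).
R1 ← R1 − 9/10·R4.
R2 ← R2 − 9/10·R4.
R3 ← R3 + 13/10·R4.
Reading off the reduced rows gives x_1 = -3, x_2 = 1, x_3 = -6, x_4 = -6.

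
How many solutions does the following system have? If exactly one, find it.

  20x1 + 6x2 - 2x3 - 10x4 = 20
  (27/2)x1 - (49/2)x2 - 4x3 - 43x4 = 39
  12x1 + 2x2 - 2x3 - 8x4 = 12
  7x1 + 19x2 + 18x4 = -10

Row-reduce:
R1 ← R1 / (20).
R2 ← R2 − 27/2·R1.
R3 ← R3 − 12·R1.
R4 ← R4 − 7·R1.
R2 ← R2 / (-571/20).
R1 ← R1 − 3/10·R2.
R3 ← R3 + 8/5·R2.
R4 ← R4 − 169/10·R2.
R3 ← R3 / (-372/571).
R1 ← R1 + 73/571·R3.
R2 ← R2 − 53/571·R3.
R4 ← R4 + 496/571·R3.
Rank is 3 with 4 unknowns, leaving x4 free.

infinitely many solutions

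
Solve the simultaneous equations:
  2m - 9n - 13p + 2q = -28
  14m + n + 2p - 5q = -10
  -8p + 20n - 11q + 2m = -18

infinitely many solutions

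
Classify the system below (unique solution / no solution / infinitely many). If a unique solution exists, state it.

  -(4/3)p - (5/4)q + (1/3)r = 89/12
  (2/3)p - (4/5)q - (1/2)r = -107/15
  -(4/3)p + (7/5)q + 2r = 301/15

p = -5, q = 1, r = 6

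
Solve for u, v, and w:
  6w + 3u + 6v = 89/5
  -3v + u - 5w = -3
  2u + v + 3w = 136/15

u = 3, v = 2/3, w = 4/5

Row-reduce the augmented matrix:
R1 ← R1 / (3).
R2 ← R2 − 1·R1.
R3 ← R3 − 2·R1.
R2 ← R2 / (-5).
R1 ← R1 − 2·R2.
R3 ← R3 + 3·R2.
R3 ← R3 / (16/5).
R1 ← R1 + 4/5·R3.
R2 ← R2 − 7/5·R3.
Reading off the reduced rows gives u = 3, v = 2/3, w = 4/5.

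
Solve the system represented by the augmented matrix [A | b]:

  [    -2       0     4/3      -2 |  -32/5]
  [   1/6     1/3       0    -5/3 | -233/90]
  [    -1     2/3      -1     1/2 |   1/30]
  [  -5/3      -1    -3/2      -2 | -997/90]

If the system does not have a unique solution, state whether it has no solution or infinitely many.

Row-reduce the augmented matrix:
R1 ← R1 / (-2).
R2 ← R2 − 1/6·R1.
R3 ← R3 + 1·R1.
R4 ← R4 + 5/3·R1.
R2 ← R2 / (1/3).
R3 ← R3 − 2/3·R2.
R4 ← R4 + 1·R2.
R3 ← R3 / (-17/9).
R1 ← R1 + 2/3·R3.
R2 ← R2 − 1/3·R3.
R4 ← R4 + 41/18·R3.
R4 ← R4 / (-2461/204).
R1 ← R1 + 14/17·R4.
R2 ← R2 + 78/17·R4.
R3 ← R3 + 93/34·R4.
Reading off the reduced rows gives x_1 = 5/3, x_2 = 12/5, x_3 = 1, x_4 = 11/5.

x_1 = 5/3, x_2 = 12/5, x_3 = 1, x_4 = 11/5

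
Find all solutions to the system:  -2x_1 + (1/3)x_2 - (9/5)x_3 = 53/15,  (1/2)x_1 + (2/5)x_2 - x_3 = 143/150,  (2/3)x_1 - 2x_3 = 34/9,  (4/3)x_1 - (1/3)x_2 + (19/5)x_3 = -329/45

x_1 = -1/3, x_2 = -11/5, x_3 = -2

Row-reduce the augmented matrix:
R1 ← R1 / (-2).
R2 ← R2 − 1/2·R1.
R3 ← R3 − 2/3·R1.
R4 ← R4 − 4/3·R1.
R2 ← R2 / (29/60).
R1 ← R1 + 1/6·R2.
R3 ← R3 − 1/9·R2.
R4 ← R4 + 1/9·R2.
R3 ← R3 / (-34/15).
R1 ← R1 − 2/5·R3.
R2 ← R2 + 3·R3.
R4 ← R4 − 34/15·R3.
R4 reduces to 0 = 0, so the extra equation is consistent.
Reading off the reduced rows gives x_1 = -1/3, x_2 = -11/5, x_3 = -2.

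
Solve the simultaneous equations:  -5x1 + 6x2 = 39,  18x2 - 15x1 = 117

infinitely many solutions

Row-reduce:
R1 ← R1 / (-5).
R2 ← R2 + 15·R1.
Rank is 1 with 2 unknowns, leaving x2 free.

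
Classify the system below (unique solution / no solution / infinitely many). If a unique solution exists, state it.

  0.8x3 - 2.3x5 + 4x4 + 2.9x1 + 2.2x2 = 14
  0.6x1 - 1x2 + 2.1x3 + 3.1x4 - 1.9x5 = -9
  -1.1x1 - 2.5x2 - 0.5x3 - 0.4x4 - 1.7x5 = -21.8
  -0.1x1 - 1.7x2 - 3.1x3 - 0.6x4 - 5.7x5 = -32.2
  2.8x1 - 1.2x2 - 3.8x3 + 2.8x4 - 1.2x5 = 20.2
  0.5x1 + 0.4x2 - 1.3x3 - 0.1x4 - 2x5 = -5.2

Row-reduce the augmented matrix:
R1 ← R1 / (29/10).
R2 ← R2 − 3/5·R1.
R3 ← R3 + 11/10·R1.
R4 ← R4 + 1/10·R1.
R5 ← R5 − 14/5·R1.
R6 ← R6 − 1/2·R1.
R2 ← R2 / (-211/145).
R1 ← R1 − 22/29·R2.
R3 ← R3 + 483/290·R2.
R4 ← R4 + 471/290·R2.
R5 ← R5 + 482/145·R2.
R6 ← R6 − 3/145·R2.
R3 ← R3 / (-10173/4220).
R1 ← R1 − 271/211·R3.
R2 ← R2 + 561/422·R3.
R4 ← R4 + 22077/4220·R3.
R5 ← R5 + 9486/1055·R3.
R6 ← R6 + 1488/1055·R3.
R4 ← R4 / (3754/16955).
R1 ← R1 − 6014/3391·R4.
R2 ← R2 + 2521/3391·R4.
R3 ← R3 − 2087/3391·R4.
R5 ← R5 + 2439/3391·R4.
R6 ← R6 − 1877/16955·R4.
R5 ← R5 / (7716/9385).
R1 ← R1 − 85259/5631·R5.
R2 ← R2 + 10704/1877·R5.
R3 ← R3 − 35770/5631·R5.
R4 ← R4 + 18181/1877·R5.
R6 reduces to 0 = 0, so the extra equation is consistent.
Reading off the reduced rows gives x1 = 4, x2 = 3, x3 = -3, x4 = 3, x5 = 6.

x1 = 4, x2 = 3, x3 = -3, x4 = 3, x5 = 6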